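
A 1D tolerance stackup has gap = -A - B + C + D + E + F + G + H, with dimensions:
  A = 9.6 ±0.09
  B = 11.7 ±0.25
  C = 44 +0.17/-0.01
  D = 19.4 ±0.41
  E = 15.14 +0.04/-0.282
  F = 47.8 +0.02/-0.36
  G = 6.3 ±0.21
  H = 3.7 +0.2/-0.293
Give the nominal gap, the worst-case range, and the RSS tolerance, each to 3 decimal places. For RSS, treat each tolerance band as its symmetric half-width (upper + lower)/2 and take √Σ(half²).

Stack each dimension's contribution:
  -A: nom -9.600 → Σnom=-9.600; wc +0.090/-0.090 → slack +0.090/-0.090; half-tol=0.090, Σhalf²=0.008100
  -B: nom -11.700 → Σnom=-21.300; wc +0.250/-0.250 → slack +0.340/-0.340; half-tol=0.250, Σhalf²=0.070600
  +C: nom +44.000 → Σnom=22.700; wc +0.170/-0.010 → slack +0.510/-0.350; half-tol=0.090, Σhalf²=0.078700
  +D: nom +19.400 → Σnom=42.100; wc +0.410/-0.410 → slack +0.920/-0.760; half-tol=0.410, Σhalf²=0.246800
  +E: nom +15.140 → Σnom=57.240; wc +0.040/-0.282 → slack +0.960/-1.042; half-tol=0.161, Σhalf²=0.272721
  +F: nom +47.800 → Σnom=105.040; wc +0.020/-0.360 → slack +0.980/-1.402; half-tol=0.190, Σhalf²=0.308821
  +G: nom +6.300 → Σnom=111.340; wc +0.210/-0.210 → slack +1.190/-1.612; half-tol=0.210, Σhalf²=0.352921
  +H: nom +3.700 → Σnom=115.040; wc +0.200/-0.293 → slack +1.390/-1.905; half-tol=0.246, Σhalf²=0.413683
Nominal = 115.040. Worst-case = [115.040 - 1.905, 115.040 + 1.390] = [113.135, 116.430]. RSS = √0.413683 = 0.643.

nominal=115.040 wc=[113.135,116.430] rss=0.643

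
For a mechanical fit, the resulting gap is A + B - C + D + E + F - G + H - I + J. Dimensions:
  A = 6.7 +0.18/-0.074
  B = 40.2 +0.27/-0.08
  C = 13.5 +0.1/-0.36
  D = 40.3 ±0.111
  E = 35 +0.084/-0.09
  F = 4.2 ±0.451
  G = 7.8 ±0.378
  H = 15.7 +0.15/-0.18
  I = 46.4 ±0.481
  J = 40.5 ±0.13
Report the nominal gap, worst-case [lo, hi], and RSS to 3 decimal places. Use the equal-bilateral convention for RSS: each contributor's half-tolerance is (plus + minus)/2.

Stack each dimension's contribution:
  +A: nom +6.700 → Σnom=6.700; wc +0.180/-0.074 → slack +0.180/-0.074; half-tol=0.127, Σhalf²=0.016129
  +B: nom +40.200 → Σnom=46.900; wc +0.270/-0.080 → slack +0.450/-0.154; half-tol=0.175, Σhalf²=0.046754
  -C: nom -13.500 → Σnom=33.400; wc +0.360/-0.100 → slack +0.810/-0.254; half-tol=0.230, Σhalf²=0.099654
  +D: nom +40.300 → Σnom=73.700; wc +0.111/-0.111 → slack +0.921/-0.365; half-tol=0.111, Σhalf²=0.111975
  +E: nom +35.000 → Σnom=108.700; wc +0.084/-0.090 → slack +1.005/-0.455; half-tol=0.087, Σhalf²=0.119544
  +F: nom +4.200 → Σnom=112.900; wc +0.451/-0.451 → slack +1.456/-0.906; half-tol=0.451, Σhalf²=0.322945
  -G: nom -7.800 → Σnom=105.100; wc +0.378/-0.378 → slack +1.834/-1.284; half-tol=0.378, Σhalf²=0.465829
  +H: nom +15.700 → Σnom=120.800; wc +0.150/-0.180 → slack +1.984/-1.464; half-tol=0.165, Σhalf²=0.493054
  -I: nom -46.400 → Σnom=74.400; wc +0.481/-0.481 → slack +2.465/-1.945; half-tol=0.481, Σhalf²=0.724415
  +J: nom +40.500 → Σnom=114.900; wc +0.130/-0.130 → slack +2.595/-2.075; half-tol=0.130, Σhalf²=0.741315
Nominal = 114.900. Worst-case = [114.900 - 2.075, 114.900 + 2.595] = [112.825, 117.495]. RSS = √0.741315 = 0.861.

nominal=114.900 wc=[112.825,117.495] rss=0.861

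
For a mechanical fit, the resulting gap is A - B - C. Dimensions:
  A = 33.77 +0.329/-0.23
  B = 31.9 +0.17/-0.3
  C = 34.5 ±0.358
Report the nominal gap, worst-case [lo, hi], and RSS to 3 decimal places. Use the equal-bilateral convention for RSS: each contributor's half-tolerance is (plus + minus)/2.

Stack each dimension's contribution:
  +A: nom +33.770 → Σnom=33.770; wc +0.329/-0.230 → slack +0.329/-0.230; half-tol=0.280, Σhalf²=0.078120
  -B: nom -31.900 → Σnom=1.870; wc +0.300/-0.170 → slack +0.629/-0.400; half-tol=0.235, Σhalf²=0.133345
  -C: nom -34.500 → Σnom=-32.630; wc +0.358/-0.358 → slack +0.987/-0.758; half-tol=0.358, Σhalf²=0.261509
Nominal = -32.630. Worst-case = [-32.630 - 0.758, -32.630 + 0.987] = [-33.388, -31.643]. RSS = √0.261509 = 0.511.

nominal=-32.630 wc=[-33.388,-31.643] rss=0.511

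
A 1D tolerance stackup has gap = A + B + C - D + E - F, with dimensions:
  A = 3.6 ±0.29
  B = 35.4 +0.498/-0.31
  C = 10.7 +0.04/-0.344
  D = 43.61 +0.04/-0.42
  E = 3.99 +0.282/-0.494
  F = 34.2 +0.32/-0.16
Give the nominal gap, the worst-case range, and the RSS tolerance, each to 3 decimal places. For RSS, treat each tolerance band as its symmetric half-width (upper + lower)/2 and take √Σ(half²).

nominal=-24.120 wc=[-25.918,-22.430] rss=0.738

Stack each dimension's contribution:
  +A: nom +3.600 → Σnom=3.600; wc +0.290/-0.290 → slack +0.290/-0.290; half-tol=0.290, Σhalf²=0.084100
  +B: nom +35.400 → Σnom=39.000; wc +0.498/-0.310 → slack +0.788/-0.600; half-tol=0.404, Σhalf²=0.247316
  +C: nom +10.700 → Σnom=49.700; wc +0.040/-0.344 → slack +0.828/-0.944; half-tol=0.192, Σhalf²=0.284180
  -D: nom -43.610 → Σnom=6.090; wc +0.420/-0.040 → slack +1.248/-0.984; half-tol=0.230, Σhalf²=0.337080
  +E: nom +3.990 → Σnom=10.080; wc +0.282/-0.494 → slack +1.530/-1.478; half-tol=0.388, Σhalf²=0.487624
  -F: nom -34.200 → Σnom=-24.120; wc +0.160/-0.320 → slack +1.690/-1.798; half-tol=0.240, Σhalf²=0.545224
Nominal = -24.120. Worst-case = [-24.120 - 1.798, -24.120 + 1.690] = [-25.918, -22.430]. RSS = √0.545224 = 0.738.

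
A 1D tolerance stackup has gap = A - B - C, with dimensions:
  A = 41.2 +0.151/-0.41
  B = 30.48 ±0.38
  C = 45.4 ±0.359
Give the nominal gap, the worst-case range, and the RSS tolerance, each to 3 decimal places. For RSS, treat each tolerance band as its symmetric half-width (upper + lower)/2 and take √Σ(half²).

nominal=-34.680 wc=[-35.829,-33.790] rss=0.593

Stack each dimension's contribution:
  +A: nom +41.200 → Σnom=41.200; wc +0.151/-0.410 → slack +0.151/-0.410; half-tol=0.280, Σhalf²=0.078680
  -B: nom -30.480 → Σnom=10.720; wc +0.380/-0.380 → slack +0.531/-0.790; half-tol=0.380, Σhalf²=0.223080
  -C: nom -45.400 → Σnom=-34.680; wc +0.359/-0.359 → slack +0.890/-1.149; half-tol=0.359, Σhalf²=0.351961
Nominal = -34.680. Worst-case = [-34.680 - 1.149, -34.680 + 0.890] = [-35.829, -33.790]. RSS = √0.351961 = 0.593.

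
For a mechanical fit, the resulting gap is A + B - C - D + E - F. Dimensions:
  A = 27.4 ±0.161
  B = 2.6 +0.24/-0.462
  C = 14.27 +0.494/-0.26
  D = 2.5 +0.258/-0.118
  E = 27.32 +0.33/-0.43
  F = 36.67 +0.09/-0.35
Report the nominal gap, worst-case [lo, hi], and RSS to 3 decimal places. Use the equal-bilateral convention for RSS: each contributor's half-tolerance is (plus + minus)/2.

nominal=3.880 wc=[1.985,5.339] rss=0.721

Stack each dimension's contribution:
  +A: nom +27.400 → Σnom=27.400; wc +0.161/-0.161 → slack +0.161/-0.161; half-tol=0.161, Σhalf²=0.025921
  +B: nom +2.600 → Σnom=30.000; wc +0.240/-0.462 → slack +0.401/-0.623; half-tol=0.351, Σhalf²=0.149122
  -C: nom -14.270 → Σnom=15.730; wc +0.260/-0.494 → slack +0.661/-1.117; half-tol=0.377, Σhalf²=0.291251
  -D: nom -2.500 → Σnom=13.230; wc +0.118/-0.258 → slack +0.779/-1.375; half-tol=0.188, Σhalf²=0.326595
  +E: nom +27.320 → Σnom=40.550; wc +0.330/-0.430 → slack +1.109/-1.805; half-tol=0.380, Σhalf²=0.470995
  -F: nom -36.670 → Σnom=3.880; wc +0.350/-0.090 → slack +1.459/-1.895; half-tol=0.220, Σhalf²=0.519395
Nominal = 3.880. Worst-case = [3.880 - 1.895, 3.880 + 1.459] = [1.985, 5.339]. RSS = √0.519395 = 0.721.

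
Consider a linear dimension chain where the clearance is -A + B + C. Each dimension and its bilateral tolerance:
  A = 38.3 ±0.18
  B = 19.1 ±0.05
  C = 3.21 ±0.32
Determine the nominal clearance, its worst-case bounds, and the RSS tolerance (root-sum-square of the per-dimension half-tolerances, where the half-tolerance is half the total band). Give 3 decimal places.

nominal=-15.990 wc=[-16.540,-15.440] rss=0.371

Stack each dimension's contribution:
  -A: nom -38.300 → Σnom=-38.300; wc +0.180/-0.180 → slack +0.180/-0.180; half-tol=0.180, Σhalf²=0.032400
  +B: nom +19.100 → Σnom=-19.200; wc +0.050/-0.050 → slack +0.230/-0.230; half-tol=0.050, Σhalf²=0.034900
  +C: nom +3.210 → Σnom=-15.990; wc +0.320/-0.320 → slack +0.550/-0.550; half-tol=0.320, Σhalf²=0.137300
Nominal = -15.990. Worst-case = [-15.990 - 0.550, -15.990 + 0.550] = [-16.540, -15.440]. RSS = √0.137300 = 0.371.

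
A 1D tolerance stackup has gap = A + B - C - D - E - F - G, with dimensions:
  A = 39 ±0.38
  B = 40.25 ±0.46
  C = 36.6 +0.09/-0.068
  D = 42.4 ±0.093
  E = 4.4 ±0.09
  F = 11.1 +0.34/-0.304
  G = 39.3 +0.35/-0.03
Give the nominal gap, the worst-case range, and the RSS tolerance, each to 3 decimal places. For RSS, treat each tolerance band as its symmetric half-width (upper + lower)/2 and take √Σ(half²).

Stack each dimension's contribution:
  +A: nom +39.000 → Σnom=39.000; wc +0.380/-0.380 → slack +0.380/-0.380; half-tol=0.380, Σhalf²=0.144400
  +B: nom +40.250 → Σnom=79.250; wc +0.460/-0.460 → slack +0.840/-0.840; half-tol=0.460, Σhalf²=0.356000
  -C: nom -36.600 → Σnom=42.650; wc +0.068/-0.090 → slack +0.908/-0.930; half-tol=0.079, Σhalf²=0.362241
  -D: nom -42.400 → Σnom=0.250; wc +0.093/-0.093 → slack +1.001/-1.023; half-tol=0.093, Σhalf²=0.370890
  -E: nom -4.400 → Σnom=-4.150; wc +0.090/-0.090 → slack +1.091/-1.113; half-tol=0.090, Σhalf²=0.378990
  -F: nom -11.100 → Σnom=-15.250; wc +0.304/-0.340 → slack +1.395/-1.453; half-tol=0.322, Σhalf²=0.482674
  -G: nom -39.300 → Σnom=-54.550; wc +0.030/-0.350 → slack +1.425/-1.803; half-tol=0.190, Σhalf²=0.518774
Nominal = -54.550. Worst-case = [-54.550 - 1.803, -54.550 + 1.425] = [-56.353, -53.125]. RSS = √0.518774 = 0.720.

nominal=-54.550 wc=[-56.353,-53.125] rss=0.720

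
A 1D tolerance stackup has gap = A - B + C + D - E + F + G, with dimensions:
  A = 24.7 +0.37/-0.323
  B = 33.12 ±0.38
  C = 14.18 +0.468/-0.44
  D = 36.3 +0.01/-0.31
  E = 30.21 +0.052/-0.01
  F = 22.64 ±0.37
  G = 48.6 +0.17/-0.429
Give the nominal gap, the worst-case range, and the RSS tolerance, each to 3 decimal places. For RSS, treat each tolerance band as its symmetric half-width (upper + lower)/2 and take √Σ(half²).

nominal=83.090 wc=[80.786,84.868] rss=0.851

Stack each dimension's contribution:
  +A: nom +24.700 → Σnom=24.700; wc +0.370/-0.323 → slack +0.370/-0.323; half-tol=0.347, Σhalf²=0.120062
  -B: nom -33.120 → Σnom=-8.420; wc +0.380/-0.380 → slack +0.750/-0.703; half-tol=0.380, Σhalf²=0.264462
  +C: nom +14.180 → Σnom=5.760; wc +0.468/-0.440 → slack +1.218/-1.143; half-tol=0.454, Σhalf²=0.470578
  +D: nom +36.300 → Σnom=42.060; wc +0.010/-0.310 → slack +1.228/-1.453; half-tol=0.160, Σhalf²=0.496178
  -E: nom -30.210 → Σnom=11.850; wc +0.010/-0.052 → slack +1.238/-1.505; half-tol=0.031, Σhalf²=0.497139
  +F: nom +22.640 → Σnom=34.490; wc +0.370/-0.370 → slack +1.608/-1.875; half-tol=0.370, Σhalf²=0.634039
  +G: nom +48.600 → Σnom=83.090; wc +0.170/-0.429 → slack +1.778/-2.304; half-tol=0.299, Σhalf²=0.723740
Nominal = 83.090. Worst-case = [83.090 - 2.304, 83.090 + 1.778] = [80.786, 84.868]. RSS = √0.723740 = 0.851.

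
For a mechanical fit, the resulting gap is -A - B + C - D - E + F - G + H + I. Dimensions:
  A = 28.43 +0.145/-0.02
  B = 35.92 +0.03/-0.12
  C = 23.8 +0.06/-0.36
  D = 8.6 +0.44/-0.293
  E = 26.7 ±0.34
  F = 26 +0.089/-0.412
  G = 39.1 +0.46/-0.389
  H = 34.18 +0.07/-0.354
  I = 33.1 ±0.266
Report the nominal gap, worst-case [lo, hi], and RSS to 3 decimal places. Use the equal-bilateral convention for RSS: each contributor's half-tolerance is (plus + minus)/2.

Stack each dimension's contribution:
  -A: nom -28.430 → Σnom=-28.430; wc +0.020/-0.145 → slack +0.020/-0.145; half-tol=0.082, Σhalf²=0.006806
  -B: nom -35.920 → Σnom=-64.350; wc +0.120/-0.030 → slack +0.140/-0.175; half-tol=0.075, Σhalf²=0.012431
  +C: nom +23.800 → Σnom=-40.550; wc +0.060/-0.360 → slack +0.200/-0.535; half-tol=0.210, Σhalf²=0.056531
  -D: nom -8.600 → Σnom=-49.150; wc +0.293/-0.440 → slack +0.493/-0.975; half-tol=0.366, Σhalf²=0.190854
  -E: nom -26.700 → Σnom=-75.850; wc +0.340/-0.340 → slack +0.833/-1.315; half-tol=0.340, Σhalf²=0.306454
  +F: nom +26.000 → Σnom=-49.850; wc +0.089/-0.412 → slack +0.922/-1.727; half-tol=0.251, Σhalf²=0.369204
  -G: nom -39.100 → Σnom=-88.950; wc +0.389/-0.460 → slack +1.311/-2.187; half-tol=0.424, Σhalf²=0.549404
  +H: nom +34.180 → Σnom=-54.770; wc +0.070/-0.354 → slack +1.381/-2.541; half-tol=0.212, Σhalf²=0.594348
  +I: nom +33.100 → Σnom=-21.670; wc +0.266/-0.266 → slack +1.647/-2.807; half-tol=0.266, Σhalf²=0.665104
Nominal = -21.670. Worst-case = [-21.670 - 2.807, -21.670 + 1.647] = [-24.477, -20.023]. RSS = √0.665104 = 0.816.

nominal=-21.670 wc=[-24.477,-20.023] rss=0.816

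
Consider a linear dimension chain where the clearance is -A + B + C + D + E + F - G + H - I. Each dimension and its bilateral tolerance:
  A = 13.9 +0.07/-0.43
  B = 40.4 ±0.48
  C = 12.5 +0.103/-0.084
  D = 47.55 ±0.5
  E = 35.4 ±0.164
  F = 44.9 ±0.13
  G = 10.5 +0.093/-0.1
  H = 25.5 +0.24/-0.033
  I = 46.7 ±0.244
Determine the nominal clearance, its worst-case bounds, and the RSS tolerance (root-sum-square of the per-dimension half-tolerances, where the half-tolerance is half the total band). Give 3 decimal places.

Stack each dimension's contribution:
  -A: nom -13.900 → Σnom=-13.900; wc +0.430/-0.070 → slack +0.430/-0.070; half-tol=0.250, Σhalf²=0.062500
  +B: nom +40.400 → Σnom=26.500; wc +0.480/-0.480 → slack +0.910/-0.550; half-tol=0.480, Σhalf²=0.292900
  +C: nom +12.500 → Σnom=39.000; wc +0.103/-0.084 → slack +1.013/-0.634; half-tol=0.093, Σhalf²=0.301642
  +D: nom +47.550 → Σnom=86.550; wc +0.500/-0.500 → slack +1.513/-1.134; half-tol=0.500, Σhalf²=0.551642
  +E: nom +35.400 → Σnom=121.950; wc +0.164/-0.164 → slack +1.677/-1.298; half-tol=0.164, Σhalf²=0.578538
  +F: nom +44.900 → Σnom=166.850; wc +0.130/-0.130 → slack +1.807/-1.428; half-tol=0.130, Σhalf²=0.595438
  -G: nom -10.500 → Σnom=156.350; wc +0.100/-0.093 → slack +1.907/-1.521; half-tol=0.097, Σhalf²=0.604751
  +H: nom +25.500 → Σnom=181.850; wc +0.240/-0.033 → slack +2.147/-1.554; half-tol=0.137, Σhalf²=0.623383
  -I: nom -46.700 → Σnom=135.150; wc +0.244/-0.244 → slack +2.391/-1.798; half-tol=0.244, Σhalf²=0.682919
Nominal = 135.150. Worst-case = [135.150 - 1.798, 135.150 + 2.391] = [133.352, 137.541]. RSS = √0.682919 = 0.826.

nominal=135.150 wc=[133.352,137.541] rss=0.826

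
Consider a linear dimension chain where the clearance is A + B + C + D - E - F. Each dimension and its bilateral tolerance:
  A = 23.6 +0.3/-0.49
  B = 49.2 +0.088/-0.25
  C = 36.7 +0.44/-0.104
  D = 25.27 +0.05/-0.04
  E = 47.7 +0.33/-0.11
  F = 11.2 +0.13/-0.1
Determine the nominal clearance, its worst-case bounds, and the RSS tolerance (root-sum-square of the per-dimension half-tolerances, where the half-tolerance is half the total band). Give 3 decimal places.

nominal=75.870 wc=[74.526,76.958] rss=0.568

Stack each dimension's contribution:
  +A: nom +23.600 → Σnom=23.600; wc +0.300/-0.490 → slack +0.300/-0.490; half-tol=0.395, Σhalf²=0.156025
  +B: nom +49.200 → Σnom=72.800; wc +0.088/-0.250 → slack +0.388/-0.740; half-tol=0.169, Σhalf²=0.184586
  +C: nom +36.700 → Σnom=109.500; wc +0.440/-0.104 → slack +0.828/-0.844; half-tol=0.272, Σhalf²=0.258570
  +D: nom +25.270 → Σnom=134.770; wc +0.050/-0.040 → slack +0.878/-0.884; half-tol=0.045, Σhalf²=0.260595
  -E: nom -47.700 → Σnom=87.070; wc +0.110/-0.330 → slack +0.988/-1.214; half-tol=0.220, Σhalf²=0.308995
  -F: nom -11.200 → Σnom=75.870; wc +0.100/-0.130 → slack +1.088/-1.344; half-tol=0.115, Σhalf²=0.322220
Nominal = 75.870. Worst-case = [75.870 - 1.344, 75.870 + 1.088] = [74.526, 76.958]. RSS = √0.322220 = 0.568.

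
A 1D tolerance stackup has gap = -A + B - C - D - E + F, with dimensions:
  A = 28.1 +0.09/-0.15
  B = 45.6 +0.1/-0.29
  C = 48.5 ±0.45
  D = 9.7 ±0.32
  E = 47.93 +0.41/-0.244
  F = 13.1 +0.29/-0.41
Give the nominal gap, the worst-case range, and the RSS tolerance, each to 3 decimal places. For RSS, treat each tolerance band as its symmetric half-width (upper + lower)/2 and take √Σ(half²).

nominal=-75.530 wc=[-77.500,-73.976] rss=0.766

Stack each dimension's contribution:
  -A: nom -28.100 → Σnom=-28.100; wc +0.150/-0.090 → slack +0.150/-0.090; half-tol=0.120, Σhalf²=0.014400
  +B: nom +45.600 → Σnom=17.500; wc +0.100/-0.290 → slack +0.250/-0.380; half-tol=0.195, Σhalf²=0.052425
  -C: nom -48.500 → Σnom=-31.000; wc +0.450/-0.450 → slack +0.700/-0.830; half-tol=0.450, Σhalf²=0.254925
  -D: nom -9.700 → Σnom=-40.700; wc +0.320/-0.320 → slack +1.020/-1.150; half-tol=0.320, Σhalf²=0.357325
  -E: nom -47.930 → Σnom=-88.630; wc +0.244/-0.410 → slack +1.264/-1.560; half-tol=0.327, Σhalf²=0.464254
  +F: nom +13.100 → Σnom=-75.530; wc +0.290/-0.410 → slack +1.554/-1.970; half-tol=0.350, Σhalf²=0.586754
Nominal = -75.530. Worst-case = [-75.530 - 1.970, -75.530 + 1.554] = [-77.500, -73.976]. RSS = √0.586754 = 0.766.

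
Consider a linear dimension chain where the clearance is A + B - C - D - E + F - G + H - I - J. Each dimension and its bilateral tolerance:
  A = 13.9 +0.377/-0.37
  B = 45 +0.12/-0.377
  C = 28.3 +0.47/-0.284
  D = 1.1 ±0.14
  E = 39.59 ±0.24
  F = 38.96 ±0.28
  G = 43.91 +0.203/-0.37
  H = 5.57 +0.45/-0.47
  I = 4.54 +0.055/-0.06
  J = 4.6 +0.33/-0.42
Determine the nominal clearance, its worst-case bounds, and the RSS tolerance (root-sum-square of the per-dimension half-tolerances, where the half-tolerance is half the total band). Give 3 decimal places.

nominal=-18.610 wc=[-21.545,-15.869] rss=0.968

Stack each dimension's contribution:
  +A: nom +13.900 → Σnom=13.900; wc +0.377/-0.370 → slack +0.377/-0.370; half-tol=0.373, Σhalf²=0.139502
  +B: nom +45.000 → Σnom=58.900; wc +0.120/-0.377 → slack +0.497/-0.747; half-tol=0.248, Σhalf²=0.201255
  -C: nom -28.300 → Σnom=30.600; wc +0.284/-0.470 → slack +0.781/-1.217; half-tol=0.377, Σhalf²=0.343384
  -D: nom -1.100 → Σnom=29.500; wc +0.140/-0.140 → slack +0.921/-1.357; half-tol=0.140, Σhalf²=0.362984
  -E: nom -39.590 → Σnom=-10.090; wc +0.240/-0.240 → slack +1.161/-1.597; half-tol=0.240, Σhalf²=0.420583
  +F: nom +38.960 → Σnom=28.870; wc +0.280/-0.280 → slack +1.441/-1.877; half-tol=0.280, Σhalf²=0.498984
  -G: nom -43.910 → Σnom=-15.040; wc +0.370/-0.203 → slack +1.811/-2.080; half-tol=0.286, Σhalf²=0.581066
  +H: nom +5.570 → Σnom=-9.470; wc +0.450/-0.470 → slack +2.261/-2.550; half-tol=0.460, Σhalf²=0.792666
  -I: nom -4.540 → Σnom=-14.010; wc +0.060/-0.055 → slack +2.321/-2.605; half-tol=0.057, Σhalf²=0.795972
  -J: nom -4.600 → Σnom=-18.610; wc +0.420/-0.330 → slack +2.741/-2.935; half-tol=0.375, Σhalf²=0.936597
Nominal = -18.610. Worst-case = [-18.610 - 2.935, -18.610 + 2.741] = [-21.545, -15.869]. RSS = √0.936597 = 0.968.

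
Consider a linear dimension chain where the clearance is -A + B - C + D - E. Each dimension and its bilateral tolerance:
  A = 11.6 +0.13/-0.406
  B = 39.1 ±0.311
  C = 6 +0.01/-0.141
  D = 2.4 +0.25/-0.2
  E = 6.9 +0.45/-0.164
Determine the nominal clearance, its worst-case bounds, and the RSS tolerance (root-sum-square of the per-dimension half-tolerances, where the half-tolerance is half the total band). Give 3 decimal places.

nominal=17.000 wc=[15.899,18.272] rss=0.565

Stack each dimension's contribution:
  -A: nom -11.600 → Σnom=-11.600; wc +0.406/-0.130 → slack +0.406/-0.130; half-tol=0.268, Σhalf²=0.071824
  +B: nom +39.100 → Σnom=27.500; wc +0.311/-0.311 → slack +0.717/-0.441; half-tol=0.311, Σhalf²=0.168545
  -C: nom -6.000 → Σnom=21.500; wc +0.141/-0.010 → slack +0.858/-0.451; half-tol=0.075, Σhalf²=0.174245
  +D: nom +2.400 → Σnom=23.900; wc +0.250/-0.200 → slack +1.108/-0.651; half-tol=0.225, Σhalf²=0.224870
  -E: nom -6.900 → Σnom=17.000; wc +0.164/-0.450 → slack +1.272/-1.101; half-tol=0.307, Σhalf²=0.319119
Nominal = 17.000. Worst-case = [17.000 - 1.101, 17.000 + 1.272] = [15.899, 18.272]. RSS = √0.319119 = 0.565.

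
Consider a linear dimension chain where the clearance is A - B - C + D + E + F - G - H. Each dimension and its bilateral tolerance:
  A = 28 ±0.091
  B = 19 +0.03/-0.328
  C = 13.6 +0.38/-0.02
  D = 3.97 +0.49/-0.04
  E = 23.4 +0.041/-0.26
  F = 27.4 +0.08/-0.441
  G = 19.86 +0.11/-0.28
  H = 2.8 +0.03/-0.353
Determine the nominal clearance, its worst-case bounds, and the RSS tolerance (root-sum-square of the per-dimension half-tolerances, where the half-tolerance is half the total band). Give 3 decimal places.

Stack each dimension's contribution:
  +A: nom +28.000 → Σnom=28.000; wc +0.091/-0.091 → slack +0.091/-0.091; half-tol=0.091, Σhalf²=0.008281
  -B: nom -19.000 → Σnom=9.000; wc +0.328/-0.030 → slack +0.419/-0.121; half-tol=0.179, Σhalf²=0.040322
  -C: nom -13.600 → Σnom=-4.600; wc +0.020/-0.380 → slack +0.439/-0.501; half-tol=0.200, Σhalf²=0.080322
  +D: nom +3.970 → Σnom=-0.630; wc +0.490/-0.040 → slack +0.929/-0.541; half-tol=0.265, Σhalf²=0.150547
  +E: nom +23.400 → Σnom=22.770; wc +0.041/-0.260 → slack +0.970/-0.801; half-tol=0.150, Σhalf²=0.173197
  +F: nom +27.400 → Σnom=50.170; wc +0.080/-0.441 → slack +1.050/-1.242; half-tol=0.261, Σhalf²=0.241058
  -G: nom -19.860 → Σnom=30.310; wc +0.280/-0.110 → slack +1.330/-1.352; half-tol=0.195, Σhalf²=0.279083
  -H: nom -2.800 → Σnom=27.510; wc +0.353/-0.030 → slack +1.683/-1.382; half-tol=0.192, Σhalf²=0.315755
Nominal = 27.510. Worst-case = [27.510 - 1.382, 27.510 + 1.683] = [26.128, 29.193]. RSS = √0.315755 = 0.562.

nominal=27.510 wc=[26.128,29.193] rss=0.562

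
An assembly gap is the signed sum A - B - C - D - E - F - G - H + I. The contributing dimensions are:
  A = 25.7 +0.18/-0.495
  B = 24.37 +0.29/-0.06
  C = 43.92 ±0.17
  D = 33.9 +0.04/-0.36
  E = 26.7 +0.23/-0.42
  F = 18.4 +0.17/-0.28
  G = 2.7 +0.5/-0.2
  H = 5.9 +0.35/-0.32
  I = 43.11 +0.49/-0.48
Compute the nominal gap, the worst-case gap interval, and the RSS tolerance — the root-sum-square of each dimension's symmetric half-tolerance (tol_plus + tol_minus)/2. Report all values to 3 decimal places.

nominal=-87.080 wc=[-89.805,-84.600] rss=0.916

Stack each dimension's contribution:
  +A: nom +25.700 → Σnom=25.700; wc +0.180/-0.495 → slack +0.180/-0.495; half-tol=0.338, Σhalf²=0.113906
  -B: nom -24.370 → Σnom=1.330; wc +0.060/-0.290 → slack +0.240/-0.785; half-tol=0.175, Σhalf²=0.144531
  -C: nom -43.920 → Σnom=-42.590; wc +0.170/-0.170 → slack +0.410/-0.955; half-tol=0.170, Σhalf²=0.173431
  -D: nom -33.900 → Σnom=-76.490; wc +0.360/-0.040 → slack +0.770/-0.995; half-tol=0.200, Σhalf²=0.213431
  -E: nom -26.700 → Σnom=-103.190; wc +0.420/-0.230 → slack +1.190/-1.225; half-tol=0.325, Σhalf²=0.319056
  -F: nom -18.400 → Σnom=-121.590; wc +0.280/-0.170 → slack +1.470/-1.395; half-tol=0.225, Σhalf²=0.369681
  -G: nom -2.700 → Σnom=-124.290; wc +0.200/-0.500 → slack +1.670/-1.895; half-tol=0.350, Σhalf²=0.492181
  -H: nom -5.900 → Σnom=-130.190; wc +0.320/-0.350 → slack +1.990/-2.245; half-tol=0.335, Σhalf²=0.604406
  +I: nom +43.110 → Σnom=-87.080; wc +0.490/-0.480 → slack +2.480/-2.725; half-tol=0.485, Σhalf²=0.839631
Nominal = -87.080. Worst-case = [-87.080 - 2.725, -87.080 + 2.480] = [-89.805, -84.600]. RSS = √0.839631 = 0.916.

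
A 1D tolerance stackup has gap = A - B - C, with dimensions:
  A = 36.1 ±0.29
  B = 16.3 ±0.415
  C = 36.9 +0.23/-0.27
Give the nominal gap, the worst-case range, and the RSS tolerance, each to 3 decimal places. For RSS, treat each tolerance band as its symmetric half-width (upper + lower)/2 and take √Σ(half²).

nominal=-17.100 wc=[-18.035,-16.125] rss=0.565

Stack each dimension's contribution:
  +A: nom +36.100 → Σnom=36.100; wc +0.290/-0.290 → slack +0.290/-0.290; half-tol=0.290, Σhalf²=0.084100
  -B: nom -16.300 → Σnom=19.800; wc +0.415/-0.415 → slack +0.705/-0.705; half-tol=0.415, Σhalf²=0.256325
  -C: nom -36.900 → Σnom=-17.100; wc +0.270/-0.230 → slack +0.975/-0.935; half-tol=0.250, Σhalf²=0.318825
Nominal = -17.100. Worst-case = [-17.100 - 0.935, -17.100 + 0.975] = [-18.035, -16.125]. RSS = √0.318825 = 0.565.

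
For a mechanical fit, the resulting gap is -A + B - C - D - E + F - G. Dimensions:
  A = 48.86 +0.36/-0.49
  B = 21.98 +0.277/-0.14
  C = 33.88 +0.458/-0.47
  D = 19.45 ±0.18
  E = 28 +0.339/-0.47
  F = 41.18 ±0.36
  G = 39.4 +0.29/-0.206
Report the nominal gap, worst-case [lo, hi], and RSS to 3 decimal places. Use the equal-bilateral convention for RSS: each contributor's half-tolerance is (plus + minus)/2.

nominal=-106.430 wc=[-108.557,-103.977] rss=0.909

Stack each dimension's contribution:
  -A: nom -48.860 → Σnom=-48.860; wc +0.490/-0.360 → slack +0.490/-0.360; half-tol=0.425, Σhalf²=0.180625
  +B: nom +21.980 → Σnom=-26.880; wc +0.277/-0.140 → slack +0.767/-0.500; half-tol=0.209, Σhalf²=0.224097
  -C: nom -33.880 → Σnom=-60.760; wc +0.470/-0.458 → slack +1.237/-0.958; half-tol=0.464, Σhalf²=0.439393
  -D: nom -19.450 → Σnom=-80.210; wc +0.180/-0.180 → slack +1.417/-1.138; half-tol=0.180, Σhalf²=0.471793
  -E: nom -28.000 → Σnom=-108.210; wc +0.470/-0.339 → slack +1.887/-1.477; half-tol=0.404, Σhalf²=0.635413
  +F: nom +41.180 → Σnom=-67.030; wc +0.360/-0.360 → slack +2.247/-1.837; half-tol=0.360, Σhalf²=0.765013
  -G: nom -39.400 → Σnom=-106.430; wc +0.206/-0.290 → slack +2.453/-2.127; half-tol=0.248, Σhalf²=0.826517
Nominal = -106.430. Worst-case = [-106.430 - 2.127, -106.430 + 2.453] = [-108.557, -103.977]. RSS = √0.826517 = 0.909.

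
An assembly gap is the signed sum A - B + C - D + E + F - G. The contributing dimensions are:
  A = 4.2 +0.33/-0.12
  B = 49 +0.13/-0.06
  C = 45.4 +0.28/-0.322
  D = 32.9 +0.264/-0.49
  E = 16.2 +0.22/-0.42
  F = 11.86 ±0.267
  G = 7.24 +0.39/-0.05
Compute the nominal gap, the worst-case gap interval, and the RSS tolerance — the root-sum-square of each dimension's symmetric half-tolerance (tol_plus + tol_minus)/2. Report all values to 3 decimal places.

Stack each dimension's contribution:
  +A: nom +4.200 → Σnom=4.200; wc +0.330/-0.120 → slack +0.330/-0.120; half-tol=0.225, Σhalf²=0.050625
  -B: nom -49.000 → Σnom=-44.800; wc +0.060/-0.130 → slack +0.390/-0.250; half-tol=0.095, Σhalf²=0.059650
  +C: nom +45.400 → Σnom=0.600; wc +0.280/-0.322 → slack +0.670/-0.572; half-tol=0.301, Σhalf²=0.150251
  -D: nom -32.900 → Σnom=-32.300; wc +0.490/-0.264 → slack +1.160/-0.836; half-tol=0.377, Σhalf²=0.292380
  +E: nom +16.200 → Σnom=-16.100; wc +0.220/-0.420 → slack +1.380/-1.256; half-tol=0.320, Σhalf²=0.394780
  +F: nom +11.860 → Σnom=-4.240; wc +0.267/-0.267 → slack +1.647/-1.523; half-tol=0.267, Σhalf²=0.466069
  -G: nom -7.240 → Σnom=-11.480; wc +0.050/-0.390 → slack +1.697/-1.913; half-tol=0.220, Σhalf²=0.514469
Nominal = -11.480. Worst-case = [-11.480 - 1.913, -11.480 + 1.697] = [-13.393, -9.783]. RSS = √0.514469 = 0.717.

nominal=-11.480 wc=[-13.393,-9.783] rss=0.717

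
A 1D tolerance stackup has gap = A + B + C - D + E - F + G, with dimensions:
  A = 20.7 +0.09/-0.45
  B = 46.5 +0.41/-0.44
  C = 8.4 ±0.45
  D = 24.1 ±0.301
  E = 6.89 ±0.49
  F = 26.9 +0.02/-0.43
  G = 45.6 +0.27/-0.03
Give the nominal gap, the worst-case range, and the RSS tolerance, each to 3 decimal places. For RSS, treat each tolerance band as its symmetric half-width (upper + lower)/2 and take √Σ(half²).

Stack each dimension's contribution:
  +A: nom +20.700 → Σnom=20.700; wc +0.090/-0.450 → slack +0.090/-0.450; half-tol=0.270, Σhalf²=0.072900
  +B: nom +46.500 → Σnom=67.200; wc +0.410/-0.440 → slack +0.500/-0.890; half-tol=0.425, Σhalf²=0.253525
  +C: nom +8.400 → Σnom=75.600; wc +0.450/-0.450 → slack +0.950/-1.340; half-tol=0.450, Σhalf²=0.456025
  -D: nom -24.100 → Σnom=51.500; wc +0.301/-0.301 → slack +1.251/-1.641; half-tol=0.301, Σhalf²=0.546626
  +E: nom +6.890 → Σnom=58.390; wc +0.490/-0.490 → slack +1.741/-2.131; half-tol=0.490, Σhalf²=0.786726
  -F: nom -26.900 → Σnom=31.490; wc +0.430/-0.020 → slack +2.171/-2.151; half-tol=0.225, Σhalf²=0.837351
  +G: nom +45.600 → Σnom=77.090; wc +0.270/-0.030 → slack +2.441/-2.181; half-tol=0.150, Σhalf²=0.859851
Nominal = 77.090. Worst-case = [77.090 - 2.181, 77.090 + 2.441] = [74.909, 79.531]. RSS = √0.859851 = 0.927.

nominal=77.090 wc=[74.909,79.531] rss=0.927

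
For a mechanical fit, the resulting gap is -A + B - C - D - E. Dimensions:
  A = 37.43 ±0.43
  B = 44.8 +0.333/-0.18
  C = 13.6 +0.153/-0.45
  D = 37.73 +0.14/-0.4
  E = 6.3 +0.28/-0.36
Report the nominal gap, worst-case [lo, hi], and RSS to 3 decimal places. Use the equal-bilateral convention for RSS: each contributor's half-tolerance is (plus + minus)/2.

nominal=-50.260 wc=[-51.443,-48.287] rss=0.719

Stack each dimension's contribution:
  -A: nom -37.430 → Σnom=-37.430; wc +0.430/-0.430 → slack +0.430/-0.430; half-tol=0.430, Σhalf²=0.184900
  +B: nom +44.800 → Σnom=7.370; wc +0.333/-0.180 → slack +0.763/-0.610; half-tol=0.257, Σhalf²=0.250692
  -C: nom -13.600 → Σnom=-6.230; wc +0.450/-0.153 → slack +1.213/-0.763; half-tol=0.301, Σhalf²=0.341594
  -D: nom -37.730 → Σnom=-43.960; wc +0.400/-0.140 → slack +1.613/-0.903; half-tol=0.270, Σhalf²=0.414494
  -E: nom -6.300 → Σnom=-50.260; wc +0.360/-0.280 → slack +1.973/-1.183; half-tol=0.320, Σhalf²=0.516894
Nominal = -50.260. Worst-case = [-50.260 - 1.183, -50.260 + 1.973] = [-51.443, -48.287]. RSS = √0.516894 = 0.719.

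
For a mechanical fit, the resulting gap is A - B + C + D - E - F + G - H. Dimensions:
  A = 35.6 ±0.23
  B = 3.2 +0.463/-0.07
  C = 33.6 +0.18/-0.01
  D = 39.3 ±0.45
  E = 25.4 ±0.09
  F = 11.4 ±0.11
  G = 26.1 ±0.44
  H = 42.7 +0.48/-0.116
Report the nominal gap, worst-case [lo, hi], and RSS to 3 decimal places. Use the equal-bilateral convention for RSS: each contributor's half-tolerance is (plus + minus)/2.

Stack each dimension's contribution:
  +A: nom +35.600 → Σnom=35.600; wc +0.230/-0.230 → slack +0.230/-0.230; half-tol=0.230, Σhalf²=0.052900
  -B: nom -3.200 → Σnom=32.400; wc +0.070/-0.463 → slack +0.300/-0.693; half-tol=0.267, Σhalf²=0.123922
  +C: nom +33.600 → Σnom=66.000; wc +0.180/-0.010 → slack +0.480/-0.703; half-tol=0.095, Σhalf²=0.132947
  +D: nom +39.300 → Σnom=105.300; wc +0.450/-0.450 → slack +0.930/-1.153; half-tol=0.450, Σhalf²=0.335447
  -E: nom -25.400 → Σnom=79.900; wc +0.090/-0.090 → slack +1.020/-1.243; half-tol=0.090, Σhalf²=0.343547
  -F: nom -11.400 → Σnom=68.500; wc +0.110/-0.110 → slack +1.130/-1.353; half-tol=0.110, Σhalf²=0.355647
  +G: nom +26.100 → Σnom=94.600; wc +0.440/-0.440 → slack +1.570/-1.793; half-tol=0.440, Σhalf²=0.549247
  -H: nom -42.700 → Σnom=51.900; wc +0.116/-0.480 → slack +1.686/-2.273; half-tol=0.298, Σhalf²=0.638051
Nominal = 51.900. Worst-case = [51.900 - 2.273, 51.900 + 1.686] = [49.627, 53.586]. RSS = √0.638051 = 0.799.

nominal=51.900 wc=[49.627,53.586] rss=0.799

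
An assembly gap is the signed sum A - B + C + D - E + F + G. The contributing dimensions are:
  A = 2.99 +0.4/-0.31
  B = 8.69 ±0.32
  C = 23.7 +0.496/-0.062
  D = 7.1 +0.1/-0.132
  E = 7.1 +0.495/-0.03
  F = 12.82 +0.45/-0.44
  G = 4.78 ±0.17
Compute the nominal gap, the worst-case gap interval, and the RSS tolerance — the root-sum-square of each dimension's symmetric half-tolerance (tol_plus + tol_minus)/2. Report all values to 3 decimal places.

Stack each dimension's contribution:
  +A: nom +2.990 → Σnom=2.990; wc +0.400/-0.310 → slack +0.400/-0.310; half-tol=0.355, Σhalf²=0.126025
  -B: nom -8.690 → Σnom=-5.700; wc +0.320/-0.320 → slack +0.720/-0.630; half-tol=0.320, Σhalf²=0.228425
  +C: nom +23.700 → Σnom=18.000; wc +0.496/-0.062 → slack +1.216/-0.692; half-tol=0.279, Σhalf²=0.306266
  +D: nom +7.100 → Σnom=25.100; wc +0.100/-0.132 → slack +1.316/-0.824; half-tol=0.116, Σhalf²=0.319722
  -E: nom -7.100 → Σnom=18.000; wc +0.030/-0.495 → slack +1.346/-1.319; half-tol=0.263, Σhalf²=0.388628
  +F: nom +12.820 → Σnom=30.820; wc +0.450/-0.440 → slack +1.796/-1.759; half-tol=0.445, Σhalf²=0.586653
  +G: nom +4.780 → Σnom=35.600; wc +0.170/-0.170 → slack +1.966/-1.929; half-tol=0.170, Σhalf²=0.615553
Nominal = 35.600. Worst-case = [35.600 - 1.929, 35.600 + 1.966] = [33.671, 37.566]. RSS = √0.615553 = 0.785.

nominal=35.600 wc=[33.671,37.566] rss=0.785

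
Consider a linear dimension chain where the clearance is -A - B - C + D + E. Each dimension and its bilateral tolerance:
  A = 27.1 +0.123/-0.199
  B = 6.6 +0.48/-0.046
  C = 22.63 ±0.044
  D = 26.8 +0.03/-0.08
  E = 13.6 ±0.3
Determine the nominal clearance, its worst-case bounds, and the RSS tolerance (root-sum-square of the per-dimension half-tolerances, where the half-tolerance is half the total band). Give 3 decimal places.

nominal=-15.930 wc=[-16.957,-15.311] rss=0.436

Stack each dimension's contribution:
  -A: nom -27.100 → Σnom=-27.100; wc +0.199/-0.123 → slack +0.199/-0.123; half-tol=0.161, Σhalf²=0.025921
  -B: nom -6.600 → Σnom=-33.700; wc +0.046/-0.480 → slack +0.245/-0.603; half-tol=0.263, Σhalf²=0.095090
  -C: nom -22.630 → Σnom=-56.330; wc +0.044/-0.044 → slack +0.289/-0.647; half-tol=0.044, Σhalf²=0.097026
  +D: nom +26.800 → Σnom=-29.530; wc +0.030/-0.080 → slack +0.319/-0.727; half-tol=0.055, Σhalf²=0.100051
  +E: nom +13.600 → Σnom=-15.930; wc +0.300/-0.300 → slack +0.619/-1.027; half-tol=0.300, Σhalf²=0.190051
Nominal = -15.930. Worst-case = [-15.930 - 1.027, -15.930 + 0.619] = [-16.957, -15.311]. RSS = √0.190051 = 0.436.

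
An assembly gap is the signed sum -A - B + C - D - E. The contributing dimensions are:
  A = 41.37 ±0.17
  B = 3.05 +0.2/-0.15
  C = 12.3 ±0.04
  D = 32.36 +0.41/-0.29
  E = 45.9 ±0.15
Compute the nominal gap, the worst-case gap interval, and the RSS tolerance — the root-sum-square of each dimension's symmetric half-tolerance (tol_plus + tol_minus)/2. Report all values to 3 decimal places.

nominal=-110.380 wc=[-111.350,-109.580] rss=0.454

Stack each dimension's contribution:
  -A: nom -41.370 → Σnom=-41.370; wc +0.170/-0.170 → slack +0.170/-0.170; half-tol=0.170, Σhalf²=0.028900
  -B: nom -3.050 → Σnom=-44.420; wc +0.150/-0.200 → slack +0.320/-0.370; half-tol=0.175, Σhalf²=0.059525
  +C: nom +12.300 → Σnom=-32.120; wc +0.040/-0.040 → slack +0.360/-0.410; half-tol=0.040, Σhalf²=0.061125
  -D: nom -32.360 → Σnom=-64.480; wc +0.290/-0.410 → slack +0.650/-0.820; half-tol=0.350, Σhalf²=0.183625
  -E: nom -45.900 → Σnom=-110.380; wc +0.150/-0.150 → slack +0.800/-0.970; half-tol=0.150, Σhalf²=0.206125
Nominal = -110.380. Worst-case = [-110.380 - 0.970, -110.380 + 0.800] = [-111.350, -109.580]. RSS = √0.206125 = 0.454.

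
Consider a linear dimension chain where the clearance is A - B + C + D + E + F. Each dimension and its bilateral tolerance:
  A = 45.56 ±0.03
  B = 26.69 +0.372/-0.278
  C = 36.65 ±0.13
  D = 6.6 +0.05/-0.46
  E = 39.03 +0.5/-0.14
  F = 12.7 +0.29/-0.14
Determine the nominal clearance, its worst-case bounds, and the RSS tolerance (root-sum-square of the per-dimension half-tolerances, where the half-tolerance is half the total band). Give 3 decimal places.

Stack each dimension's contribution:
  +A: nom +45.560 → Σnom=45.560; wc +0.030/-0.030 → slack +0.030/-0.030; half-tol=0.030, Σhalf²=0.000900
  -B: nom -26.690 → Σnom=18.870; wc +0.278/-0.372 → slack +0.308/-0.402; half-tol=0.325, Σhalf²=0.106525
  +C: nom +36.650 → Σnom=55.520; wc +0.130/-0.130 → slack +0.438/-0.532; half-tol=0.130, Σhalf²=0.123425
  +D: nom +6.600 → Σnom=62.120; wc +0.050/-0.460 → slack +0.488/-0.992; half-tol=0.255, Σhalf²=0.188450
  +E: nom +39.030 → Σnom=101.150; wc +0.500/-0.140 → slack +0.988/-1.132; half-tol=0.320, Σhalf²=0.290850
  +F: nom +12.700 → Σnom=113.850; wc +0.290/-0.140 → slack +1.278/-1.272; half-tol=0.215, Σhalf²=0.337075
Nominal = 113.850. Worst-case = [113.850 - 1.272, 113.850 + 1.278] = [112.578, 115.128]. RSS = √0.337075 = 0.581.

nominal=113.850 wc=[112.578,115.128] rss=0.581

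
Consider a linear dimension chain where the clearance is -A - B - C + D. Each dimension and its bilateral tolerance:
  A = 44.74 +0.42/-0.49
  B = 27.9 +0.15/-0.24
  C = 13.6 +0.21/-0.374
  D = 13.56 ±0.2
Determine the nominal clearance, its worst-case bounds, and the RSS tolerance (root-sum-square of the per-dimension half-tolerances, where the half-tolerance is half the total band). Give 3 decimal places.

nominal=-72.680 wc=[-73.660,-71.376] rss=0.609

Stack each dimension's contribution:
  -A: nom -44.740 → Σnom=-44.740; wc +0.490/-0.420 → slack +0.490/-0.420; half-tol=0.455, Σhalf²=0.207025
  -B: nom -27.900 → Σnom=-72.640; wc +0.240/-0.150 → slack +0.730/-0.570; half-tol=0.195, Σhalf²=0.245050
  -C: nom -13.600 → Σnom=-86.240; wc +0.374/-0.210 → slack +1.104/-0.780; half-tol=0.292, Σhalf²=0.330314
  +D: nom +13.560 → Σnom=-72.680; wc +0.200/-0.200 → slack +1.304/-0.980; half-tol=0.200, Σhalf²=0.370314
Nominal = -72.680. Worst-case = [-72.680 - 0.980, -72.680 + 1.304] = [-73.660, -71.376]. RSS = √0.370314 = 0.609.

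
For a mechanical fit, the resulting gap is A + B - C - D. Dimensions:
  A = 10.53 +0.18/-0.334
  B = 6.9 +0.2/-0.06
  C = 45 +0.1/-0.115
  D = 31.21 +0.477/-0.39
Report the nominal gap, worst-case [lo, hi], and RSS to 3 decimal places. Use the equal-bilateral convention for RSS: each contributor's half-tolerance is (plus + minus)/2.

Stack each dimension's contribution:
  +A: nom +10.530 → Σnom=10.530; wc +0.180/-0.334 → slack +0.180/-0.334; half-tol=0.257, Σhalf²=0.066049
  +B: nom +6.900 → Σnom=17.430; wc +0.200/-0.060 → slack +0.380/-0.394; half-tol=0.130, Σhalf²=0.082949
  -C: nom -45.000 → Σnom=-27.570; wc +0.115/-0.100 → slack +0.495/-0.494; half-tol=0.108, Σhalf²=0.094505
  -D: nom -31.210 → Σnom=-58.780; wc +0.390/-0.477 → slack +0.885/-0.971; half-tol=0.433, Σhalf²=0.282427
Nominal = -58.780. Worst-case = [-58.780 - 0.971, -58.780 + 0.885] = [-59.751, -57.895]. RSS = √0.282427 = 0.531.

nominal=-58.780 wc=[-59.751,-57.895] rss=0.531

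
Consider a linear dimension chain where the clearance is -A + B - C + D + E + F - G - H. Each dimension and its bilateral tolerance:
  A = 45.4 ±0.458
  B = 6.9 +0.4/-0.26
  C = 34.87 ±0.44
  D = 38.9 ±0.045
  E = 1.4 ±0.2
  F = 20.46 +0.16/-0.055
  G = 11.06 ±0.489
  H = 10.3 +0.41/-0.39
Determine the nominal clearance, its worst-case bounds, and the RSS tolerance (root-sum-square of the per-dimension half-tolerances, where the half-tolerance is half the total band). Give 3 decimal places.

nominal=-33.970 wc=[-36.327,-31.388] rss=0.982

Stack each dimension's contribution:
  -A: nom -45.400 → Σnom=-45.400; wc +0.458/-0.458 → slack +0.458/-0.458; half-tol=0.458, Σhalf²=0.209764
  +B: nom +6.900 → Σnom=-38.500; wc +0.400/-0.260 → slack +0.858/-0.718; half-tol=0.330, Σhalf²=0.318664
  -C: nom -34.870 → Σnom=-73.370; wc +0.440/-0.440 → slack +1.298/-1.158; half-tol=0.440, Σhalf²=0.512264
  +D: nom +38.900 → Σnom=-34.470; wc +0.045/-0.045 → slack +1.343/-1.203; half-tol=0.045, Σhalf²=0.514289
  +E: nom +1.400 → Σnom=-33.070; wc +0.200/-0.200 → slack +1.543/-1.403; half-tol=0.200, Σhalf²=0.554289
  +F: nom +20.460 → Σnom=-12.610; wc +0.160/-0.055 → slack +1.703/-1.458; half-tol=0.107, Σhalf²=0.565845
  -G: nom -11.060 → Σnom=-23.670; wc +0.489/-0.489 → slack +2.192/-1.947; half-tol=0.489, Σhalf²=0.804966
  -H: nom -10.300 → Σnom=-33.970; wc +0.390/-0.410 → slack +2.582/-2.357; half-tol=0.400, Σhalf²=0.964966
Nominal = -33.970. Worst-case = [-33.970 - 2.357, -33.970 + 2.582] = [-36.327, -31.388]. RSS = √0.964966 = 0.982.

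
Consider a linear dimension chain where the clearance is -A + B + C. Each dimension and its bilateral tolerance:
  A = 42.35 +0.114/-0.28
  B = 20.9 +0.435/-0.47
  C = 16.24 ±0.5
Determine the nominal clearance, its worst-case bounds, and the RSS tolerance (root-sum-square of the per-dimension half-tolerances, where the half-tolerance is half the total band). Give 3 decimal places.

Stack each dimension's contribution:
  -A: nom -42.350 → Σnom=-42.350; wc +0.280/-0.114 → slack +0.280/-0.114; half-tol=0.197, Σhalf²=0.038809
  +B: nom +20.900 → Σnom=-21.450; wc +0.435/-0.470 → slack +0.715/-0.584; half-tol=0.453, Σhalf²=0.243565
  +C: nom +16.240 → Σnom=-5.210; wc +0.500/-0.500 → slack +1.215/-1.084; half-tol=0.500, Σhalf²=0.493565
Nominal = -5.210. Worst-case = [-5.210 - 1.084, -5.210 + 1.215] = [-6.294, -3.995]. RSS = √0.493565 = 0.703.

nominal=-5.210 wc=[-6.294,-3.995] rss=0.703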